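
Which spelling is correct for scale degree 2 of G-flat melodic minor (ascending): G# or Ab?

Ab

Each scale degree takes a distinct letter name. Degree 2 of a scale on G must use the letter A.
Ab and G# are enharmonically the same pitch, but only Ab uses the letter A, so it is the correct spelling here.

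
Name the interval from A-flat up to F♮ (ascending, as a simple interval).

major sixth

Counting letters A–B–C–D–E–F gives a sixth.
Ab→F = 9 semitones, exactly the major sixth.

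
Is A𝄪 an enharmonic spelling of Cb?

Yes

A## is pitch class 11; Cb is pitch class 11.
All spellings map to pitch class 11, so they are enharmonically equivalent.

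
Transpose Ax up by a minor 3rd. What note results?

C##

A up a major third is C#, so the target letter is C.
From A##, a minor third is 3 semitones up: C##.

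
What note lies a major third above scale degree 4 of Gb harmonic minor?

Scale degree 4 of Gb harmonic minor is Cb.
A major third (4 semitones) above Cb lands on the letter E, giving Eb.

Eb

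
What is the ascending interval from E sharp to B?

diminished fifth

Counting letters E–F–G–A–B gives a fifth.
E#→B = 6 semitones, 1 narrower than the perfect fifth (7), so diminished.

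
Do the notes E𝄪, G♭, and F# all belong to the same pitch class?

E## = pitch class 6 and Gb = pitch class 6 and F# = pitch class 6 — the same pitch class, so they are enharmonic equivalents.

Yes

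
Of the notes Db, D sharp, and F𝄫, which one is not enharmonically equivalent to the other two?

Db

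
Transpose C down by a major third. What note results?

Ab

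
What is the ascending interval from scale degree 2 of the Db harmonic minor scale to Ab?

perfect fourth

Scale degree 2 of Db harmonic minor is Eb.
Eb up to Ab: letters E→A make it a fourth; 5 semitones makes it perfect.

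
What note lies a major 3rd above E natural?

G#

E up a major third is G#, so the target letter is G.
From E, a major third is 4 semitones up: G#.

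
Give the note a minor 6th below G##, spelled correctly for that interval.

G down a major sixth is Bb, so the target letter is B.
From G##, a minor sixth is 8 semitones down: B##.

B##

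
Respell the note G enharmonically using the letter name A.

G is pitch class 7. The letter A alone is pitch class 9.
To reach pitch class 7 from A requires an offset of -2 semitones, i.e. double flat: Abb.

Abb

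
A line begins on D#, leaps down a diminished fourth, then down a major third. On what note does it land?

F##

A diminished fourth down from D# is A## (letter A, 4 semitones down).
A major third down from A## is F## (letter F, 4 semitones down).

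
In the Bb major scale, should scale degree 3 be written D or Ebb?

D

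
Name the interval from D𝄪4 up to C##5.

minor seventh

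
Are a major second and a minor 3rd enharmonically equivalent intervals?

No

A major second spans 2 semitones; a minor third spans 3.
The spans differ, so they are not enharmonic equivalents.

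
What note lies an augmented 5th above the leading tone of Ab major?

D#

The leading tone of Ab major is G.
An augmented fifth (8 semitones) above G lands on the letter D, giving D#.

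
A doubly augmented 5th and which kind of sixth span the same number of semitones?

major

A doubly augmented fifth spans 9 semitones.
A sixth spanning 9 semitones is major (the major sixth is 9).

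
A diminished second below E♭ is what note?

D#

E down a major second is D, so the target letter is D.
From Eb, a diminished second is 0 semitones down: D#.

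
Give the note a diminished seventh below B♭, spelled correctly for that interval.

C#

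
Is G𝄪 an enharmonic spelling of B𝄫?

G## is pitch class 9; Bbb is pitch class 9.
All spellings map to pitch class 9, so they are enharmonically equivalent.

Yes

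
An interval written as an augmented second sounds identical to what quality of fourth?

An augmented second spans 3 semitones.
A fourth spanning 3 semitones is doubly diminished (the perfect fourth is 5).

doubly diminished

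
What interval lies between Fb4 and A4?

Counting letters F–G–A gives a third.
Fb→A = 5 semitones, 1 wider than the major third (4), so augmented.

augmented third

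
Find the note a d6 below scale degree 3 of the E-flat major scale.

B#

Scale degree 3 of Eb major is G.
A diminished sixth (7 semitones) below G lands on the letter B, giving B#.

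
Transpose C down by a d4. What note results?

C down a perfect fourth is G, so the target letter is G.
From C, a diminished fourth is 4 semitones down: G#.

G#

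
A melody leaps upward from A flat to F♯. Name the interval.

augmented sixth

The letter names run A→F, a span of 5 letter steps, so the interval is some kind of sixth.
Ab to F# is 10 semitones. A major sixth is 9, so 10 makes it augmented.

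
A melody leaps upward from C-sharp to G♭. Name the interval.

The letter names run C→G, a span of 4 letter steps, so the interval is some kind of fifth.
C# to Gb is 5 semitones. A perfect fifth is 7, so 5 makes it doubly diminished.

doubly diminished fifth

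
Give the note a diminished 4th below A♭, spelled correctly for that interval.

A fourth below A lands on the letter E.
A diminished fourth spans 4 semitones, so Ab moves to pitch class 4. On the letter E that is E.

E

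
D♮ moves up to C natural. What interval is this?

minor seventh

Counting letters D–E–F–G–A–B–C gives a seventh.
D→C = 10 semitones, 1 narrower than the major seventh (11), so minor.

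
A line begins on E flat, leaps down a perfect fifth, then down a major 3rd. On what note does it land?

Fb

A perfect fifth down from Eb is Ab (letter A, 7 semitones down).
A major third down from Ab is Fb (letter F, 4 semitones down).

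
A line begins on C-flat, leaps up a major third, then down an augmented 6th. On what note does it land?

Gbb

A major third up from Cb is Eb (letter E, 4 semitones up).
An augmented sixth down from Eb is Gbb (letter G, 10 semitones down).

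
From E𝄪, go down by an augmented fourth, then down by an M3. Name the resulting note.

An augmented fourth down from E## is B# (letter B, 6 semitones down).
A major third down from B# is G# (letter G, 4 semitones down).

G#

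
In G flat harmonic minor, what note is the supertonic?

Ab

Degree 2 takes the letter 1 step above G, which is A.
In harmonic minor, degree 2 sits 2 semitones above the tonic. Gb + 2 semitones is pitch class 8, spelled on A as Ab.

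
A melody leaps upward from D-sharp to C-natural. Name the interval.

The letter names run D→C, a span of 6 letter steps, so the interval is some kind of seventh.
D# to C is 9 semitones. A major seventh is 11, so 9 makes it diminished.

diminished seventh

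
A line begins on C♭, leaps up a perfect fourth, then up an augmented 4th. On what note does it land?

Bb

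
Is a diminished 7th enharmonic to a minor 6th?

A diminished seventh spans 9 semitones; a minor sixth spans 8.
The spans differ, so they are not enharmonic equivalents.

No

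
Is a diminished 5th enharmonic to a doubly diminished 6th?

Yes

A diminished fifth spans 6 semitones; a doubly diminished sixth spans 6.
They are enharmonically equivalent.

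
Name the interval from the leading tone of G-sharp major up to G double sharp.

major second

The leading tone of G# major is F##.
F## up to G##: letters F→G make it a second; 2 semitones makes it major.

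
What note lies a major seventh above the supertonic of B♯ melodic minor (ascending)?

The supertonic of B# melodic minor (ascending) is C##.
A major seventh (11 semitones) above C## lands on the letter B, giving B##.

B##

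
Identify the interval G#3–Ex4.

augmented sixth

Counting letters G–A–B–C–D–E gives a sixth.
G#→E## = 10 semitones, 1 wider than the major sixth (9), so augmented.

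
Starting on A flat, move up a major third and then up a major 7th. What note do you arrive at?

A major third up from Ab is C (letter C, 4 semitones up).
A major seventh up from C is B (letter B, 11 semitones up).

B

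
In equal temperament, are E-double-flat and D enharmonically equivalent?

Ebb is pitch class 2; D is pitch class 2.
All spellings map to pitch class 2, so they are enharmonically equivalent.

Yes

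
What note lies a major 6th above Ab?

A sixth above A lands on the letter F.
A major sixth spans 9 semitones, so Ab moves to pitch class 5. On the letter F that is F.

F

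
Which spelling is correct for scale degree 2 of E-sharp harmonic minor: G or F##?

F##

Each scale degree takes a distinct letter name. Degree 2 of a scale on E must use the letter F.
F## and G are enharmonically the same pitch, but only F## uses the letter F, so it is the correct spelling here.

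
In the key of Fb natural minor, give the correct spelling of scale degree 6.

Degree 6 takes the letter 5 steps above F, which is D.
In natural minor, degree 6 sits 8 semitones above the tonic. Fb + 8 semitones is pitch class 0, spelled on D as Dbb.

Dbb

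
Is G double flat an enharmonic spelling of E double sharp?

No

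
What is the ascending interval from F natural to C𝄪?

doubly augmented fifth

The letter names run F→C, a span of 4 letter steps, so the interval is some kind of fifth.
F to C## is 9 semitones. A perfect fifth is 7, so 9 makes it doubly augmented.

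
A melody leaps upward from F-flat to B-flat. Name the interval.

augmented fourth

The letter names run F→B, a span of 3 letter steps, so the interval is some kind of fourth.
Fb to Bb is 6 semitones. A perfect fourth is 5, so 6 makes it augmented.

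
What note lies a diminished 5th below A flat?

A fifth below A lands on the letter D.
A diminished fifth spans 6 semitones, so Ab moves to pitch class 2. On the letter D that is D.

D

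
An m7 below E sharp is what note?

A seventh below E lands on the letter F.
A minor seventh spans 10 semitones, so E# moves to pitch class 7. On the letter F that is F##.

F##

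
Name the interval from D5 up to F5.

The letter names run D→F, a span of 2 letter steps, so the interval is some kind of third.
D to F is 3 semitones. A major third is 4, so 3 makes it minor.

minor third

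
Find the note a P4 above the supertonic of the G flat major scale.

Db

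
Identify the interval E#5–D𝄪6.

The letter names run E→D, a span of 6 letter steps, so the interval is some kind of seventh.
E# to D## is 11 semitones. A major seventh is 11, so 11 makes it major.

major seventh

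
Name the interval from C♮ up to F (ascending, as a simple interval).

Counting letters C–D–E–F gives a fourth.
C→F = 5 semitones, exactly the perfect fourth.

perfect fourth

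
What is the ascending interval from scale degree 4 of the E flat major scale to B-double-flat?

minor second

Scale degree 4 of Eb major is Ab.
Ab up to Bbb: letters A→B make it a second; 1 semitone makes it minor.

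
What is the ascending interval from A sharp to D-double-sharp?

augmented fourth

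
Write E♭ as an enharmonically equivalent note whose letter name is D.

D#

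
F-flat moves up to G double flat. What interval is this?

The letter names run F→G, a span of 1 letter step, so the interval is some kind of second.
Fb to Gbb is 1 semitone. A major second is 2, so 1 makes it minor.

minor second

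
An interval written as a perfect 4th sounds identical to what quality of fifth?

doubly diminished

A perfect fourth spans 5 semitones.
A fifth spanning 5 semitones is doubly diminished (the perfect fifth is 7).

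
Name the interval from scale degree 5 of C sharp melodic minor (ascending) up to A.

minor second

Scale degree 5 of C# melodic minor (ascending) is G#.
G# up to A: letters G→A make it a second; 1 semitone makes it minor.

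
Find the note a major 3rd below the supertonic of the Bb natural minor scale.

Ab

The supertonic of Bb natural minor is C.
A major third (4 semitones) below C lands on the letter A, giving Ab.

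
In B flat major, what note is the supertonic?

C

The Bb major scale runs Bb C D Eb F G A.
Degree 2 is C.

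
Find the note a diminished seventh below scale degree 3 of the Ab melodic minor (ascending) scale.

Scale degree 3 of Ab melodic minor (ascending) is Cb.
A diminished seventh (9 semitones) below Cb lands on the letter D, giving D.

D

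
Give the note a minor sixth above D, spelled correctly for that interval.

A sixth above D lands on the letter B.
A minor sixth spans 8 semitones, so D moves to pitch class 10. On the letter B that is Bb.

Bb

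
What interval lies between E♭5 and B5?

The letter names run E→B, a span of 4 letter steps, so the interval is some kind of fifth.
Eb to B is 8 semitones. A perfect fifth is 7, so 8 makes it augmented.

augmented fifth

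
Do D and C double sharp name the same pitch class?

D is pitch class 2; C## is pitch class 2.
All spellings map to pitch class 2, so they are enharmonically equivalent.

Yes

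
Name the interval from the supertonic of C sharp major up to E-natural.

minor second

The supertonic of C# major is D#.
D# up to E: letters D→E make it a second; 1 semitone makes it minor.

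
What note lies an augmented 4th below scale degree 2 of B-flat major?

Gb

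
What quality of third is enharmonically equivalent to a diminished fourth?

A diminished fourth spans 4 semitones.
A third spanning 4 semitones is major (the major third is 4).

major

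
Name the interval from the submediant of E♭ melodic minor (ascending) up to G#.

The submediant of Eb melodic minor (ascending) is C.
C up to G#: letters C→G make it a fifth; 8 semitones makes it augmented.

augmented fifth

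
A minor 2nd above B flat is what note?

B up a major second is C#, so the target letter is C.
From Bb, a minor second is 1 semitone up: Cb.

Cb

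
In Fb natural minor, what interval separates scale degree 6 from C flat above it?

major seventh

Scale degree 6 of Fb natural minor is Dbb.
Dbb up to Cb: letters D→C make it a seventh; 11 semitones makes it major.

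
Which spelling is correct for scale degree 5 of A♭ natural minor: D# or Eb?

Eb

Each scale degree takes a distinct letter name. Degree 5 of a scale on A must use the letter E.
Eb and D# are enharmonically the same pitch, but only Eb uses the letter E, so it is the correct spelling here.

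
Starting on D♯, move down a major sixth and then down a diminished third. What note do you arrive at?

A major sixth down from D# is F# (letter F, 9 semitones down).
A diminished third down from F# is D## (letter D, 2 semitones down).

D##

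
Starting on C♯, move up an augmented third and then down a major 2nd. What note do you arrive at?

D##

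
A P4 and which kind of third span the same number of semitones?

augmented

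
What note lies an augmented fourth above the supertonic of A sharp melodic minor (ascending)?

E##

The supertonic of A# melodic minor (ascending) is B#.
An augmented fourth (6 semitones) above B# lands on the letter E, giving E##.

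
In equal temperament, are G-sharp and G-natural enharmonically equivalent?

No

Two spellings are enharmonically equivalent only if they share a pitch class.
Here G# → 8, G → 7; 7 ≠ 8, so they are not.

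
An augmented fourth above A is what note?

A fourth above A lands on the letter D.
An augmented fourth spans 6 semitones, so A moves to pitch class 3. On the letter D that is D#.

D#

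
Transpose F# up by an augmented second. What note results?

G##

A second above F lands on the letter G.
An augmented second spans 3 semitones, so F# moves to pitch class 9. On the letter G that is G##.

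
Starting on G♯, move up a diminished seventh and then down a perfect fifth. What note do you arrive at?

A diminished seventh up from G# is F (letter F, 9 semitones up).
A perfect fifth down from F is Bb (letter B, 7 semitones down).

Bb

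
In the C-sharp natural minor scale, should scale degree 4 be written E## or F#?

Each scale degree takes a distinct letter name. Degree 4 of a scale on C must use the letter F.
F# and E## are enharmonically the same pitch, but only F# uses the letter F, so it is the correct spelling here.

F#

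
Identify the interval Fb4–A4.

augmented third

Counting letters F–G–A gives a third.
Fb→A = 5 semitones, 1 wider than the major third (4), so augmented.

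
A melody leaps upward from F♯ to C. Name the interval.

The letter names run F→C, a span of 4 letter steps, so the interval is some kind of fifth.
F# to C is 6 semitones. A perfect fifth is 7, so 6 makes it diminished.

diminished fifth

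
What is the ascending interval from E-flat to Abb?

diminished fourth

Counting letters E–F–G–A gives a fourth.
Eb→Abb = 4 semitones, 1 narrower than the perfect fourth (5), so diminished.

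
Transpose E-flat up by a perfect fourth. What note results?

Ab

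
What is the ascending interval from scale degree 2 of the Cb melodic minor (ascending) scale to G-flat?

perfect fourth

Scale degree 2 of Cb melodic minor (ascending) is Db.
Db up to Gb: letters D→G make it a fourth; 5 semitones makes it perfect.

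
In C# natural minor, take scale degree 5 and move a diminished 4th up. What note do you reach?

Scale degree 5 of C# natural minor is G#.
A diminished fourth (4 semitones) above G# lands on the letter C, giving C.

C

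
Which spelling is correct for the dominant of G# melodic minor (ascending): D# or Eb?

Each scale degree takes a distinct letter name. Degree 5 of a scale on G must use the letter D.
D# and Eb are enharmonically the same pitch, but only D# uses the letter D, so it is the correct spelling here.

D#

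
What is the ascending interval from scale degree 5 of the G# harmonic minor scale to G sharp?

Scale degree 5 of G# harmonic minor is D#.
D# up to G#: letters D→G make it a fourth; 5 semitones makes it perfect.

perfect fourth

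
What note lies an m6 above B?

G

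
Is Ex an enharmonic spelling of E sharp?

E## is pitch class 6; E# is pitch class 5.
The pitch classes differ (6 vs. 5), so they are not enharmonic equivalents.

No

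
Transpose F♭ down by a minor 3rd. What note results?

Db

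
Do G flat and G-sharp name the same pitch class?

No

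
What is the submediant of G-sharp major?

Degree 6 takes the letter 5 steps above G, which is E.
In major, degree 6 sits 9 semitones above the tonic. G# + 9 semitones is pitch class 5, spelled on E as E#.

E#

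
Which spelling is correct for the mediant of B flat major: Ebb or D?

Each scale degree takes a distinct letter name. Degree 3 of a scale on B must use the letter D.
D and Ebb are enharmonically the same pitch, but only D uses the letter D, so it is the correct spelling here.

D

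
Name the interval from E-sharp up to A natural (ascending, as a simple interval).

diminished fourth

The letter names run E→A, a span of 3 letter steps, so the interval is some kind of fourth.
E# to A is 4 semitones. A perfect fourth is 5, so 4 makes it diminished.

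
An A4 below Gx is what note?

D#

G down a perfect fourth is D, so the target letter is D.
From G##, an augmented fourth is 6 semitones down: D#.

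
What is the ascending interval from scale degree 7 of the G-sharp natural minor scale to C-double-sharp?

augmented fifth

Scale degree 7 of G# natural minor is F#.
F# up to C##: letters F→C make it a fifth; 8 semitones makes it augmented.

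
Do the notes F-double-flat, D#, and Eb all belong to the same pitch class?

Yes

Fbb = pitch class 3 and D# = pitch class 3 and Eb = pitch class 3 — the same pitch class, so they are enharmonic equivalents.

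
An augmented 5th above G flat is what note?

D

G up a perfect fifth is D, so the target letter is D.
From Gb, an augmented fifth is 8 semitones up: D.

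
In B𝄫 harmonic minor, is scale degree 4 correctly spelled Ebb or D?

Each scale degree takes a distinct letter name. Degree 4 of a scale on B must use the letter E.
Ebb and D are enharmonically the same pitch, but only Ebb uses the letter E, so it is the correct spelling here.

Ebb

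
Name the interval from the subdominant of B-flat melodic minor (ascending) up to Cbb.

diminished sixth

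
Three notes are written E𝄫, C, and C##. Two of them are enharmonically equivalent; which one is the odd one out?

C

In 12-tone equal temperament, enharmonic equivalents share a pitch class. Ebb is pitch class 2; C is pitch class 0; C## is pitch class 2.
Ebb and C## share pitch class 2, while C is pitch class 0.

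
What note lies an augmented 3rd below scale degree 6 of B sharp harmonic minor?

Scale degree 6 of B# harmonic minor is G#.
An augmented third (5 semitones) below G# lands on the letter E, giving Eb.

Eb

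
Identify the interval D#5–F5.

diminished third

The letter names run D→F, a span of 2 letter steps, so the interval is some kind of third.
D# to F is 2 semitones. A major third is 4, so 2 makes it diminished.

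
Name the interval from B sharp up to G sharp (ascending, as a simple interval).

The letter names run B→G, a span of 5 letter steps, so the interval is some kind of sixth.
B# to G# is 8 semitones. A major sixth is 9, so 8 makes it minor.

minor sixth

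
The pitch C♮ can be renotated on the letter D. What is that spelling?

Dbb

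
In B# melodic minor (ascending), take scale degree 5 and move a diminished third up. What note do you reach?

A

Scale degree 5 of B# melodic minor (ascending) is F##.
A diminished third (2 semitones) above F## lands on the letter A, giving A.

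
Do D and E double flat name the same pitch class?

Yes

D = pitch class 2 and Ebb = pitch class 2 — the same pitch class, so they are enharmonic equivalents.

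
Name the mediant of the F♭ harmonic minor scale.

Abb

The Fb harmonic minor scale runs Fb Gb Abb Bbb Cb Dbb Eb.
Degree 3 is Abb.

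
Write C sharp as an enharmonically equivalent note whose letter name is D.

Db

Plain D sits 1 semitone above C#, so on the letter D the same pitch needs a flat: Db.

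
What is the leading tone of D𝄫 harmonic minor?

Cb

Degree 7 takes the letter 6 steps above D, which is C.
In harmonic minor, degree 7 sits 11 semitones above the tonic. Dbb + 11 semitones is pitch class 11, spelled on C as Cb.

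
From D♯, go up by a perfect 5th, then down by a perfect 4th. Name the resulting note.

E#

A perfect fifth up from D# is A# (letter A, 7 semitones up).
A perfect fourth down from A# is E# (letter E, 5 semitones down).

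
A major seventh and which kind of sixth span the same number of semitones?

doubly augmented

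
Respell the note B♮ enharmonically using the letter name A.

A##

B is pitch class 11. The letter A alone is pitch class 9.
To reach pitch class 11 from A requires an offset of +2 semitones, i.e. double sharp: A##.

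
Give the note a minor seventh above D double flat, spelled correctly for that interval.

Cbb

D up a major seventh is C#, so the target letter is C.
From Dbb, a minor seventh is 10 semitones up: Cbb.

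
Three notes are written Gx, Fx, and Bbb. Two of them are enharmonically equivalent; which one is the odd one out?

In 12-tone equal temperament, enharmonic equivalents share a pitch class. G## is pitch class 9; F## is pitch class 7; Bbb is pitch class 9.
G## and Bbb share pitch class 9, while F## is pitch class 7.

F##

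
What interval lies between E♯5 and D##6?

major seventh

Counting letters E–F–G–A–B–C–D gives a seventh.
E#→D## = 11 semitones, exactly the major seventh.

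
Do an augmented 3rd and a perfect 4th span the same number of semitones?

Yes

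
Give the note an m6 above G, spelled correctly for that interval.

Eb

G up a major sixth is E, so the target letter is E.
From G, a minor sixth is 8 semitones up: Eb.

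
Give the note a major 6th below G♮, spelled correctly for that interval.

Bb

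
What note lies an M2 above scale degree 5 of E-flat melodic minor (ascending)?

C

Scale degree 5 of Eb melodic minor (ascending) is Bb.
A major second (2 semitones) above Bb lands on the letter C, giving C.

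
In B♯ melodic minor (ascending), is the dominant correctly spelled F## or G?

F##

Each scale degree takes a distinct letter name. Degree 5 of a scale on B must use the letter F.
F## and G are enharmonically the same pitch, but only F## uses the letter F, so it is the correct spelling here.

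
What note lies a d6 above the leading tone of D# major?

A

The leading tone of D# major is C##.
A diminished sixth (7 semitones) above C## lands on the letter A, giving A.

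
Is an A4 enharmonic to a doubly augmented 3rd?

An augmented fourth spans 6 semitones; a doubly augmented third spans 6.
They are enharmonically equivalent.

Yes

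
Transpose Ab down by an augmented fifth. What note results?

Dbb

A down a perfect fifth is D, so the target letter is D.
From Ab, an augmented fifth is 8 semitones down: Dbb.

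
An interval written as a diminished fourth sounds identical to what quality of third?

A diminished fourth spans 4 semitones.
A third spanning 4 semitones is major (the major third is 4).

major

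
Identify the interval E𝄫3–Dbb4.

minor seventh

Counting letters E–F–G–A–B–C–D gives a seventh.
Ebb→Dbb = 10 semitones, 1 narrower than the major seventh (11), so minor.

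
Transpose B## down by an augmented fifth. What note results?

E#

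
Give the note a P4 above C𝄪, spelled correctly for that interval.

F##

A fourth above C lands on the letter F.
A perfect fourth spans 5 semitones, so C## moves to pitch class 7. On the letter F that is F##.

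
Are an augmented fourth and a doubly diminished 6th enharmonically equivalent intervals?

Yes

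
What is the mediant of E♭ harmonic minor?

Gb

Degree 3 takes the letter 2 steps above E, which is G.
In harmonic minor, degree 3 sits 3 semitones above the tonic. Eb + 3 semitones is pitch class 6, spelled on G as Gb.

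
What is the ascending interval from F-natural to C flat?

Counting letters F–G–A–B–C gives a fifth.
F→Cb = 6 semitones, 1 narrower than the perfect fifth (7), so diminished.

diminished fifth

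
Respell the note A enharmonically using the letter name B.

A is pitch class 9. The letter B alone is pitch class 11.
To reach pitch class 9 from B requires an offset of -2 semitones, i.e. double flat: Bbb.

Bbb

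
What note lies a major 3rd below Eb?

Cb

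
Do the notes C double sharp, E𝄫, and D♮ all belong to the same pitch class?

Yes

C## is pitch class 2; Ebb is pitch class 2; D is pitch class 2.
All spellings map to pitch class 2, so they are enharmonically equivalent.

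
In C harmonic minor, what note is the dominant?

G

Degree 5 takes the letter 4 steps above C, which is G.
In harmonic minor, degree 5 sits 7 semitones above the tonic. C + 7 semitones is pitch class 7, spelled on G as G.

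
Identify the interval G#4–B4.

Counting letters G–A–B gives a third.
G#→B = 3 semitones, 1 narrower than the major third (4), so minor.

minor third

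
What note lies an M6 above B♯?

A sixth above B lands on the letter G.
A major sixth spans 9 semitones, so B# moves to pitch class 9. On the letter G that is G##.

G##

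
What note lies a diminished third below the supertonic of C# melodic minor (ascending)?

B##

The supertonic of C# melodic minor (ascending) is D#.
A diminished third (2 semitones) below D# lands on the letter B, giving B##.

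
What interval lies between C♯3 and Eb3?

Counting letters C–D–E gives a third.
C#→Eb = 2 semitones, 2 narrower than the major third (4), so diminished.

diminished third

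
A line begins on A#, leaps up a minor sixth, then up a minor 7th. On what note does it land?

E

A minor sixth up from A# is F# (letter F, 8 semitones up).
A minor seventh up from F# is E (letter E, 10 semitones up).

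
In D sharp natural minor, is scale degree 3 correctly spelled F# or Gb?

Each scale degree takes a distinct letter name. Degree 3 of a scale on D must use the letter F.
F# and Gb are enharmonically the same pitch, but only F# uses the letter F, so it is the correct spelling here.

F#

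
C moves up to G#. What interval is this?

augmented fifth

The letter names run C→G, a span of 4 letter steps, so the interval is some kind of fifth.
C to G# is 8 semitones. A perfect fifth is 7, so 8 makes it augmented.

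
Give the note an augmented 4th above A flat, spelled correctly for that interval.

D

A fourth above A lands on the letter D.
An augmented fourth spans 6 semitones, so Ab moves to pitch class 2. On the letter D that is D.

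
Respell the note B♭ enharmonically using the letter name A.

Plain A sits 1 semitone below Bb, so on the letter A the same pitch needs a sharp: A#.

A#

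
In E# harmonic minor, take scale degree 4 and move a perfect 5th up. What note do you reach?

E#

Scale degree 4 of E# harmonic minor is A#.
A perfect fifth (7 semitones) above A# lands on the letter E, giving E#.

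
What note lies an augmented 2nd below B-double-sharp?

A#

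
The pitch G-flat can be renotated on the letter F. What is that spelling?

F#

Gb is pitch class 6. The letter F alone is pitch class 5.
To reach pitch class 6 from F requires an offset of +1 semitone, i.e. sharp: F#.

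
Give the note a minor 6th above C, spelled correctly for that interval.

A sixth above C lands on the letter A.
A minor sixth spans 8 semitones, so C moves to pitch class 8. On the letter A that is Ab.

Ab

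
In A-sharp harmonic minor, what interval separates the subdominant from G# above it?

perfect fourth

The subdominant of A# harmonic minor is D#.
D# up to G#: letters D→G make it a fourth; 5 semitones makes it perfect.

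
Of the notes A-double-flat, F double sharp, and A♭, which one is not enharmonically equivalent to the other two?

In 12-tone equal temperament, enharmonic equivalents share a pitch class. Abb is pitch class 7; F## is pitch class 7; Ab is pitch class 8.
Abb and F## share pitch class 7, while Ab is pitch class 8.

Ab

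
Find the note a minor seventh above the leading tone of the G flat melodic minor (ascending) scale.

The leading tone of Gb melodic minor (ascending) is F.
A minor seventh (10 semitones) above F lands on the letter E, giving Eb.

Eb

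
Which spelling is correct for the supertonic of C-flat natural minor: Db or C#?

Db

Each scale degree takes a distinct letter name. Degree 2 of a scale on C must use the letter D.
Db and C# are enharmonically the same pitch, but only Db uses the letter D, so it is the correct spelling here.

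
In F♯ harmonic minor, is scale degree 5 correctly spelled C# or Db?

C#

Each scale degree takes a distinct letter name. Degree 5 of a scale on F must use the letter C.
C# and Db are enharmonically the same pitch, but only C# uses the letter C, so it is the correct spelling here.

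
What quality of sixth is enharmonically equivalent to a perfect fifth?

A perfect fifth spans 7 semitones.
A sixth spanning 7 semitones is diminished (the major sixth is 9).

diminished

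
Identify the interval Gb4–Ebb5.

minor sixth

Counting letters G–A–B–C–D–E gives a sixth.
Gb→Ebb = 8 semitones, 1 narrower than the major sixth (9), so minor.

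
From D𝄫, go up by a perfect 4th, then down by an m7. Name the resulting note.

A perfect fourth up from Dbb is Gbb (letter G, 5 semitones up).
A minor seventh down from Gbb is Abb (letter A, 10 semitones down).

Abb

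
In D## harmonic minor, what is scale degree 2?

E##

Degree 2 takes the letter 1 step above D, which is E.
In harmonic minor, degree 2 sits 2 semitones above the tonic. D## + 2 semitones is pitch class 6, spelled on E as E##.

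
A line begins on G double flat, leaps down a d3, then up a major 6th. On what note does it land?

A diminished third down from Gbb is Eb (letter E, 2 semitones down).
A major sixth up from Eb is C (letter C, 9 semitones up).

C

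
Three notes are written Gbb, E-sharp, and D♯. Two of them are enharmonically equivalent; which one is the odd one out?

D#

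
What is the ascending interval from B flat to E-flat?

perfect fourth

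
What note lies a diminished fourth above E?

Ab

E up a perfect fourth is A, so the target letter is A.
From E, a diminished fourth is 4 semitones up: Ab.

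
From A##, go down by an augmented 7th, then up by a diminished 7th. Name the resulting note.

An augmented seventh down from A## is B (letter B, 12 semitones down).
A diminished seventh up from B is Ab (letter A, 9 semitones up).

Ab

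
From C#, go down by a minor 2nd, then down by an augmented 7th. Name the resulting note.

C

A minor second down from C# is B# (letter B, 1 semitone down).
An augmented seventh down from B# is C (letter C, 12 semitones down).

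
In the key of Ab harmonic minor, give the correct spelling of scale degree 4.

Db

Degree 4 takes the letter 3 steps above A, which is D.
In harmonic minor, degree 4 sits 5 semitones above the tonic. Ab + 5 semitones is pitch class 1, spelled on D as Db.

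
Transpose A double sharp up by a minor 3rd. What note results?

C##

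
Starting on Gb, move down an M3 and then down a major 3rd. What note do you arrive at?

Cbb

A major third down from Gb is Ebb (letter E, 4 semitones down).
A major third down from Ebb is Cbb (letter C, 4 semitones down).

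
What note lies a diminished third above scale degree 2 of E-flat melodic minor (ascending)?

Scale degree 2 of Eb melodic minor (ascending) is F.
A diminished third (2 semitones) above F lands on the letter A, giving Abb.

Abb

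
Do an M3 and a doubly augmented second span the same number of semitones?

Yes

A major third spans 4 semitones; a doubly augmented second spans 4.
They are enharmonically equivalent.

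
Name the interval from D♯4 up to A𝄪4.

augmented fifth

Counting letters D–E–F–G–A gives a fifth.
D#→A## = 8 semitones, 1 wider than the perfect fifth (7), so augmented.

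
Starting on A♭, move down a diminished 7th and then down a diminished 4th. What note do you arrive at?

A diminished seventh down from Ab is B (letter B, 9 semitones down).
A diminished fourth down from B is F## (letter F, 4 semitones down).

F##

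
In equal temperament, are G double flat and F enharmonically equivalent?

Yes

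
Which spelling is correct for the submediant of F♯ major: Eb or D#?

D#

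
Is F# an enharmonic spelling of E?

Two spellings are enharmonically equivalent only if they share a pitch class.
Here F# → 6, E → 4; 4 ≠ 6, so they are not.

No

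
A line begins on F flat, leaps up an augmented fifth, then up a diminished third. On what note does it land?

An augmented fifth up from Fb is C (letter C, 8 semitones up).
A diminished third up from C is Ebb (letter E, 2 semitones up).

Ebb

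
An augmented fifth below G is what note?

G down a perfect fifth is C, so the target letter is C.
From G, an augmented fifth is 8 semitones down: Cb.

Cb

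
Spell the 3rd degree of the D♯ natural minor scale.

Degree 3 takes the letter 2 steps above D, which is F.
In natural minor, degree 3 sits 3 semitones above the tonic. D# + 3 semitones is pitch class 6, spelled on F as F#.

F#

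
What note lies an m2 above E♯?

F#

A second above E lands on the letter F.
A minor second spans 1 semitone, so E# moves to pitch class 6. On the letter F that is F#.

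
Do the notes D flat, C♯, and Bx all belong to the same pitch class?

Yes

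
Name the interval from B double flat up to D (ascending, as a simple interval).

augmented third

Counting letters B–C–D gives a third.
Bbb→D = 5 semitones, 1 wider than the major third (4), so augmented.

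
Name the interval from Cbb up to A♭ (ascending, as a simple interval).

augmented sixth

Counting letters C–D–E–F–G–A gives a sixth.
Cbb→Ab = 10 semitones, 1 wider than the major sixth (9), so augmented.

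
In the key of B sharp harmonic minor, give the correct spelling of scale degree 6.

The B# harmonic minor scale runs B# C## D# E# F## G# A##.
Degree 6 is G#.

G#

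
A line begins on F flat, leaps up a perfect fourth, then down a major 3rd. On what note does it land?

A perfect fourth up from Fb is Bbb (letter B, 5 semitones up).
A major third down from Bbb is Gbb (letter G, 4 semitones down).

Gbb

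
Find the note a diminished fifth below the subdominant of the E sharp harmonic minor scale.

D##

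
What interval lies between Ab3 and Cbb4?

diminished third

The letter names run A→C, a span of 2 letter steps, so the interval is some kind of third.
Ab to Cbb is 2 semitones. A major third is 4, so 2 makes it diminished.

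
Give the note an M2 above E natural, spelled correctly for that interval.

F#

A second above E lands on the letter F.
A major second spans 2 semitones, so E moves to pitch class 6. On the letter F that is F#.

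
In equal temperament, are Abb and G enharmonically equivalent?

Yes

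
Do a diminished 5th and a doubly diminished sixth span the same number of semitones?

A diminished fifth spans 6 semitones; a doubly diminished sixth spans 6.
They are enharmonically equivalent.

Yes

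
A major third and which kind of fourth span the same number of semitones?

diminished

A major third spans 4 semitones.
A fourth spanning 4 semitones is diminished (the perfect fourth is 5).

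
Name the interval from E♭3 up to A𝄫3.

Counting letters E–F–G–A gives a fourth.
Eb→Abb = 4 semitones, 1 narrower than the perfect fourth (5), so diminished.

diminished fourth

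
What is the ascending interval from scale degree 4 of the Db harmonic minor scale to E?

augmented sixth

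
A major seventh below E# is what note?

F#

E down a major seventh is F, so the target letter is F.
From E#, a major seventh is 11 semitones down: F#.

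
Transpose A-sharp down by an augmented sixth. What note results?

C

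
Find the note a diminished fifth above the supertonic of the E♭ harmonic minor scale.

Cb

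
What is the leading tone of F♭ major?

Eb

Degree 7 takes the letter 6 steps above F, which is E.
In major, degree 7 sits 11 semitones above the tonic. Fb + 11 semitones is pitch class 3, spelled on E as Eb.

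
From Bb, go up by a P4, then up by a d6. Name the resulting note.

Cbb

A perfect fourth up from Bb is Eb (letter E, 5 semitones up).
A diminished sixth up from Eb is Cbb (letter C, 7 semitones up).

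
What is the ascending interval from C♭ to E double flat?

The letter names run C→E, a span of 2 letter steps, so the interval is some kind of third.
Cb to Ebb is 3 semitones. A major third is 4, so 3 makes it minor.

minor third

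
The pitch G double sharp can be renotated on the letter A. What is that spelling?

A

G## is pitch class 9. The letter A alone is pitch class 9.
Pitch class 9 on A needs no accidental: A.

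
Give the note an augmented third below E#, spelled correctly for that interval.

C

A third below E lands on the letter C.
An augmented third spans 5 semitones, so E# moves to pitch class 0. On the letter C that is C.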